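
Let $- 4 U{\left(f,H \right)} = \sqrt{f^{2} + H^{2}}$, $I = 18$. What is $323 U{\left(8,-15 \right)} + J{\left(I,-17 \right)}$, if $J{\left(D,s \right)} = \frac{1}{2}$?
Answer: $- \frac{5489}{4} \approx -1372.3$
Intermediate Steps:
$J{\left(D,s \right)} = \frac{1}{2}$
$U{\left(f,H \right)} = - \frac{\sqrt{H^{2} + f^{2}}}{4}$ ($U{\left(f,H \right)} = - \frac{\sqrt{f^{2} + H^{2}}}{4} = - \frac{\sqrt{H^{2} + f^{2}}}{4}$)
$323 U{\left(8,-15 \right)} + J{\left(I,-17 \right)} = 323 \left(- \frac{\sqrt{\left(-15\right)^{2} + 8^{2}}}{4}\right) + \frac{1}{2} = 323 \left(- \frac{\sqrt{225 + 64}}{4}\right) + \frac{1}{2} = 323 \left(- \frac{\sqrt{289}}{4}\right) + \frac{1}{2} = 323 \left(\left(- \frac{1}{4}\right) 17\right) + \frac{1}{2} = 323 \left(- \frac{17}{4}\right) + \frac{1}{2} = - \frac{5491}{4} + \frac{1}{2} = - \frac{5489}{4}$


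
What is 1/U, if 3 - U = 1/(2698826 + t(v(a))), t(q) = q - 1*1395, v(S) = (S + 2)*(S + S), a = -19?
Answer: 2698077/8094230 ≈ 0.33333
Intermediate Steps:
v(S) = 2*S*(2 + S) (v(S) = (2 + S)*(2*S) = 2*S*(2 + S))
t(q) = -1395 + q (t(q) = q - 1395 = -1395 + q)
U = 8094230/2698077 (U = 3 - 1/(2698826 + (-1395 + 2*(-19)*(2 - 19))) = 3 - 1/(2698826 + (-1395 + 2*(-19)*(-17))) = 3 - 1/(2698826 + (-1395 + 646)) = 3 - 1/(2698826 - 749) = 3 - 1/2698077 = 8094230/2698077 ≈ 3.0000)
1/U = 1/(8094230/2698077) = 2698077/8094230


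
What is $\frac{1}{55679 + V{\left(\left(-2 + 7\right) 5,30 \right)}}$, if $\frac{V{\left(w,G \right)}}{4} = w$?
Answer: $\frac{1}{55779} \approx 1.7928 \cdot 10^{-5}$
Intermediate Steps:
$V{\left(w,G \right)} = 4 w$
$\frac{1}{55679 + V{\left(\left(-2 + 7\right) 5,30 \right)}} = \frac{1}{55679 + 4 \left(-2 + 7\right) 5} = \frac{1}{55679 + 4 \cdot 5 \cdot 5} = \frac{1}{55679 + 4 \cdot 25} = \frac{1}{55679 + 100} = \frac{1}{55779}$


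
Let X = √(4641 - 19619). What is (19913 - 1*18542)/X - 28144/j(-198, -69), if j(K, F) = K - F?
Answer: 28144/129 - 1371*I*√14978/14978 ≈ 218.17 - 11.202*I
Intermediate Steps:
X = I*√14978 (X = √(-14978) = I*√14978 ≈ 122.38*I)
(19913 - 1*18542)/X - 28144/j(-198, -69) = (19913 - 1*18542)/((I*√14978)) - 28144/(-198 - 1*(-69)) = (19913 - 18542)*(-I*√14978/14978) - 28144/(-198 + 69) = 1371*(-I*√14978/14978) - 28144/(-129) = -1371*I*√14978/14978 - 28144*(-1/129) = -1371*I*√14978/14978 + 28144/129 = 28144/129 - 1371*I*√14978/14978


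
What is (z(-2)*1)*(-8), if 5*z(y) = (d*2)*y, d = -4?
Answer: -128/5 ≈ -25.600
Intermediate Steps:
z(y) = -8*y/5 (z(y) = ((-4*2)*y)/5 = (-8*y)/5 = -8*y/5)
(z(-2)*1)*(-8) = (-8/5*(-2)*1)*(-8) = ((16/5)*1)*(-8) = (16/5)*(-8) = -128/5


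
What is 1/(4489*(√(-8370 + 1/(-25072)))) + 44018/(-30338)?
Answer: -22009/15169 - 4*I*√240203863/25460229877 ≈ -1.4509 - 2.4349e-6*I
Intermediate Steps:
1/(4489*(√(-8370 + 1/(-25072)))) + 44018/(-30338) = 1/(4489*(√(-8370 - 1/25072))) + 44018*(-1/30338) = 1/(4489*(√(-209852641/25072))) - 22009/15169 = 1/(4489*((37*I*√240203863/6268))) - 22009/15169 = (-4*I*√240203863/5671693)/4489 - 22009/15169 = -4*I*√240203863/25460229877 - 22009/15169 = -22009/15169 - 4*I*√240203863/25460229877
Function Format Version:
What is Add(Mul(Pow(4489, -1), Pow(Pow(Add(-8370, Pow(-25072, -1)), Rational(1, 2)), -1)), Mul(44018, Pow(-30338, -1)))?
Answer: Add(Rational(-22009, 15169), Mul(Rational(-4, 25460229877), I, Pow(240203863, Rational(1, 2)))) ≈ Add(-1.4509, Mul(-2.4349e-6, I))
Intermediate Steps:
Add(Mul(Pow(4489, -1), Pow(Pow(Add(-8370, Pow(-25072, -1)), Rational(1, 2)), -1)), Mul(44018, Pow(-30338, -1))) = Add(Mul(Rational(1, 4489), Pow(Pow(Add(-8370, Rational(-1, 25072)), Rational(1, 2)), -1)), Mul(44018, Rational(-1, 30338))) = Add(Mul(Rational(1, 4489), Pow(Pow(Rational(-209852641, 25072), Rational(1, 2)), -1)), Rational(-22009, 15169)) = Add(Mul(Rational(1, 4489), Pow(Mul(Rational(37, 6268), I, Pow(240203863, Rational(1, 2))), -1)), Rational(-22009, 15169)) = Add(Mul(Rational(1, 4489), Mul(Rational(-4, 5671693), I, Pow(240203863, Rational(1, 2)))), Rational(-22009, 15169)) = Add(Mul(Rational(-4, 25460229877), I, Pow(240203863, Rational(1, 2))), Rational(-22009, 15169)) = Add(Rational(-22009, 15169), Mul(Rational(-4, 25460229877), I, Pow(240203863, Rational(1, 2))))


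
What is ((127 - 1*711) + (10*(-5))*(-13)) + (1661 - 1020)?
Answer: 707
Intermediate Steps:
((127 - 1*711) + (10*(-5))*(-13)) + (1661 - 1020) = ((127 - 711) - 50*(-13)) + 641 = (-584 + 650) + 641 = 66 + 641 = 707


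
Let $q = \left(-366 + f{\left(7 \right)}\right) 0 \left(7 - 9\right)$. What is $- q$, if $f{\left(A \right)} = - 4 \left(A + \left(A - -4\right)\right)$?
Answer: $0$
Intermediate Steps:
$f{\left(A \right)} = -16 - 8 A$ ($f{\left(A \right)} = - 4 \left(A + \left(A + 4\right)\right) = - 4 \left(A + \left(4 + A\right)\right) = - 4 \left(4 + 2 A\right) = -16 - 8 A$)
$q = 0$ ($q = \left(-366 - 72\right) 0 \left(7 - 9\right) = \left(-366 - 72\right) 0 \left(-2\right) = \left(-366 - 72\right) 0 = \left(-438\right) 0 = 0$)
$- q = \left(-1\right) 0 = 0$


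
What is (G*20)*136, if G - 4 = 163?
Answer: 454240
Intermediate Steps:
G = 167 (G = 4 + 163 = 167)
(G*20)*136 = (167*20)*136 = 3340*136 = 454240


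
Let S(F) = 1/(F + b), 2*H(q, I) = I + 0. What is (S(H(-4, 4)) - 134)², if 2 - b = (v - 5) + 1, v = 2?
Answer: 644809/36 ≈ 17911.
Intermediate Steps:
H(q, I) = I/2 (H(q, I) = (I + 0)/2 = I/2)
b = 4 (b = 2 - ((2 - 5) + 1) = 2 - (-3 + 1) = 2 - 1*(-2) = 2 + 2 = 4)
S(F) = 1/(4 + F) (S(F) = 1/(F + 4) = 1/(4 + F))
(S(H(-4, 4)) - 134)² = (1/(4 + (½)*4) - 134)² = (1/(4 + 2) - 134)² = (1/6 - 134)² = (⅙ - 134)² = (-803/6)² = 644809/36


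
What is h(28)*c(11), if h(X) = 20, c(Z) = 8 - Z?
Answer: -60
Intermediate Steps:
h(28)*c(11) = 20*(8 - 1*11) = 20*(8 - 11) = 20*(-3) = -60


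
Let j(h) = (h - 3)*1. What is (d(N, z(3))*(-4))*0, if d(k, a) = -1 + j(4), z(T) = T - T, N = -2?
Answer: 0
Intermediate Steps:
j(h) = -3 + h (j(h) = (-3 + h)*1 = -3 + h)
z(T) = 0
d(k, a) = 0 (d(k, a) = -1 + (-3 + 4) = -1 + 1 = 0)
(d(N, z(3))*(-4))*0 = (0*(-4))*0 = 0*0 = 0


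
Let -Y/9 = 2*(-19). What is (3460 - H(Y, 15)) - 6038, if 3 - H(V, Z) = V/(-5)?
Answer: -13247/5 ≈ -2649.4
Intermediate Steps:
Y = 342 (Y = -18*(-19) = -9*(-38) = 342)
H(V, Z) = 3 + V/5 (H(V, Z) = 3 - V/(-5) = 3 - V*(-1)/5 = 3 - (-1)*V/5 = 3 + V/5)
(3460 - H(Y, 15)) - 6038 = (3460 - (3 + (1/5)*342)) - 6038 = (3460 - (3 + 342/5)) - 6038 = (3460 - 1*357/5) - 6038 = (3460 - 357/5) - 6038 = 16943/5 - 6038 = -13247/5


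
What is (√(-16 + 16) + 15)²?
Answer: 225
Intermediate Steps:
(√(-16 + 16) + 15)² = (√0 + 15)² = (0 + 15)² = 15² = 225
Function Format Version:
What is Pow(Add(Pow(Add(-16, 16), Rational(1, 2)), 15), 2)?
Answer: 225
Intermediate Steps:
Pow(Add(Pow(Add(-16, 16), Rational(1, 2)), 15), 2) = Pow(Add(Pow(0, Rational(1, 2)), 15), 2) = Pow(Add(0, 15), 2) = Pow(15, 2) = 225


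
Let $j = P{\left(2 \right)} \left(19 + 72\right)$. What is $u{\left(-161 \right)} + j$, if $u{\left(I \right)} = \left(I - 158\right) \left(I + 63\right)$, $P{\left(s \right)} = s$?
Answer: $31444$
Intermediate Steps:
$u{\left(I \right)} = \left(-158 + I\right) \left(63 + I\right)$
$j = 182$ ($j = 2 \left(19 + 72\right) = 2 \cdot 91 = 182$)
$u{\left(-161 \right)} + j = \left(-9954 + \left(-161\right)^{2} - -15295\right) + 182 = \left(-9954 + 25921 + 15295\right) + 182 = 31262 + 182 = 31444$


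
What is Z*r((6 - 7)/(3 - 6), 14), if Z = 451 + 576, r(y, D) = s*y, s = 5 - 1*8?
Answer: -1027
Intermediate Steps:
s = -3 (s = 5 - 8 = -3)
r(y, D) = -3*y
Z = 1027
Z*r((6 - 7)/(3 - 6), 14) = 1027*(-3*(6 - 7)/(3 - 6)) = 1027*(-(-3)/(-3)) = 1027*(-(-3)*(-1)/3) = 1027*(-3*⅓) = 1027*(-1) = -1027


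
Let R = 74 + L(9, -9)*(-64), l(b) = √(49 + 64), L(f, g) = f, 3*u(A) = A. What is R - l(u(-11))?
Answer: -502 - √113 ≈ -512.63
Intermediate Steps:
u(A) = A/3
l(b) = √113
R = -502 (R = 74 + 9*(-64) = 74 - 576 = -502)
R - l(u(-11)) = -502 - √113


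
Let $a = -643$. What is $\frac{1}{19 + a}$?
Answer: $- \frac{1}{624} \approx -0.0016026$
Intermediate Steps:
$\frac{1}{19 + a} = \frac{1}{19 - 643} = \frac{1}{-624} = - \frac{1}{624}$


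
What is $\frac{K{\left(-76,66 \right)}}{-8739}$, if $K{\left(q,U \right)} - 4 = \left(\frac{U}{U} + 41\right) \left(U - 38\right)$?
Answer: $- \frac{1180}{8739} \approx -0.13503$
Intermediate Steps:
$K{\left(q,U \right)} = -1592 + 42 U$ ($K{\left(q,U \right)} = 4 + \left(\frac{U}{U} + 41\right) \left(U - 38\right) = 4 + \left(1 + 41\right) \left(-38 + U\right) = 4 + 42 \left(-38 + U\right) = 4 + \left(-1596 + 42 U\right) = -1592 + 42 U$)
$\frac{K{\left(-76,66 \right)}}{-8739} = \frac{-1592 + 42 \cdot 66}{-8739} = \left(-1592 + 2772\right) \left(- \frac{1}{8739}\right) = 1180 \left(- \frac{1}{8739}\right) = - \frac{1180}{8739}$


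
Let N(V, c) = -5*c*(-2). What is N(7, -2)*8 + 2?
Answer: -158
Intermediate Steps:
N(V, c) = 10*c (N(V, c) = -(-10)*c = 10*c)
N(7, -2)*8 + 2 = (10*(-2))*8 + 2 = -20*8 + 2 = -160 + 2 = -158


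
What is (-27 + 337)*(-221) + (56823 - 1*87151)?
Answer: -98838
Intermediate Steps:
(-27 + 337)*(-221) + (56823 - 1*87151) = 310*(-221) + (56823 - 87151) = -68510 - 30328 = -98838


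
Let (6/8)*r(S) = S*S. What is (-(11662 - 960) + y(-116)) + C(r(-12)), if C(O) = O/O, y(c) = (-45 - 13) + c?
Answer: -10875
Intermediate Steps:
y(c) = -58 + c
r(S) = 4*S**2/3 (r(S) = 4*(S*S)/3 = 4*S**2/3)
C(O) = 1
(-(11662 - 960) + y(-116)) + C(r(-12)) = (-(11662 - 960) + (-58 - 116)) + 1 = (-1*10702 - 174) + 1 = (-10702 - 174) + 1 = -10876 + 1 = -10875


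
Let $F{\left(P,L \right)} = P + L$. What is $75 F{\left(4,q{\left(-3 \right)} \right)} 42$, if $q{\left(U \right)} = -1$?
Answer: $9450$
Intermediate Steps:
$F{\left(P,L \right)} = L + P$
$75 F{\left(4,q{\left(-3 \right)} \right)} 42 = 75 \left(-1 + 4\right) 42 = 75 \cdot 3 \cdot 42 = 225 \cdot 42 = 9450$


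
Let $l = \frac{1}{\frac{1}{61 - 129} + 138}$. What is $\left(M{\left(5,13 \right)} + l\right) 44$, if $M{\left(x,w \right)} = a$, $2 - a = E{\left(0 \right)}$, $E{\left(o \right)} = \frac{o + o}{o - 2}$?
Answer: $\frac{75336}{853} \approx 88.319$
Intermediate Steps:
$E{\left(o \right)} = \frac{2 o}{-2 + o}$
$a = 2$ ($a = 2 - 2 \cdot 0 \frac{1}{-2 + 0} = 2 - 2 \cdot 0 \frac{1}{-2} = 2 - 2 \cdot 0 \left(- \frac{1}{2}\right) = 2 - 0 = 2 + 0 = 2$)
$M{\left(x,w \right)} = 2$
$l = \frac{68}{9383}$ ($l = \frac{1}{\frac{1}{-68} + 138} = \frac{1}{- \frac{1}{68} + 138} = \frac{1}{\frac{9383}{68}} = \frac{68}{9383} \approx 0.0072471$)
$\left(M{\left(5,13 \right)} + l\right) 44 = \left(2 + \frac{68}{9383}\right) 44 = \frac{18834}{9383} \cdot 44 = \frac{75336}{853}$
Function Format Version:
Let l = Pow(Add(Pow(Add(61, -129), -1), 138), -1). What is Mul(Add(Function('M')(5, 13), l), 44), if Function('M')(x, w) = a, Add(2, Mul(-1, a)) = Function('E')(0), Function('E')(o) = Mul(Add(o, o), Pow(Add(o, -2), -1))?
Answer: Rational(75336, 853) ≈ 88.319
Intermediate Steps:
Function('E')(o) = Mul(2, o, Pow(Add(-2, o), -1)) (Function('E')(o) = Mul(Mul(2, o), Pow(Add(-2, o), -1)) = Mul(2, o, Pow(Add(-2, o), -1)))
a = 2 (a = Add(2, Mul(-1, Mul(2, 0, Pow(Add(-2, 0), -1)))) = Add(2, Mul(-1, Mul(2, 0, Pow(-2, -1)))) = Add(2, Mul(-1, Mul(2, 0, Rational(-1, 2)))) = Add(2, Mul(-1, 0)) = Add(2, 0) = 2)
Function('M')(x, w) = 2
l = Rational(68, 9383) (l = Pow(Add(Pow(-68, -1), 138), -1) = Pow(Add(Rational(-1, 68), 138), -1) = Pow(Rational(9383, 68), -1) = Rational(68, 9383) ≈ 0.0072471)
Mul(Add(Function('M')(5, 13), l), 44) = Mul(Add(2, Rational(68, 9383)), 44) = Mul(Rational(18834, 9383), 44) = Rational(75336, 853)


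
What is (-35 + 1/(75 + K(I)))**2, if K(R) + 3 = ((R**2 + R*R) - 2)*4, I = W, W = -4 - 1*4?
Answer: 406385281/331776 ≈ 1224.9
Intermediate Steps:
W = -8 (W = -4 - 4 = -8)
I = -8
K(R) = -11 + 8*R**2 (K(R) = -3 + ((R**2 + R*R) - 2)*4 = -3 + ((R**2 + R**2) - 2)*4 = -3 + (2*R**2 - 2)*4 = -3 + (-2 + 2*R**2)*4 = -3 + (-8 + 8*R**2) = -11 + 8*R**2)
(-35 + 1/(75 + K(I)))**2 = (-35 + 1/(75 + (-11 + 8*(-8)**2)))**2 = (-35 + 1/(75 + (-11 + 8*64)))**2 = (-35 + 1/(75 + (-11 + 512)))**2 = (-35 + 1/(75 + 501))**2 = (-35 + 1/576)**2 = (-20159/576)**2 = 406385281/331776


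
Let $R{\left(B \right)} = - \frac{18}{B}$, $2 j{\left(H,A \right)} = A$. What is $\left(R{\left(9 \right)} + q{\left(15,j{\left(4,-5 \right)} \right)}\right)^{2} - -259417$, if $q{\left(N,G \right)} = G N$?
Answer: $\frac{1043909}{4} \approx 2.6098 \cdot 10^{5}$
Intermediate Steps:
$j{\left(H,A \right)} = \frac{A}{2}$
$\left(R{\left(9 \right)} + q{\left(15,j{\left(4,-5 \right)} \right)}\right)^{2} - -259417 = \left(- \frac{18}{9} + \frac{1}{2} \left(-5\right) 15\right)^{2} - -259417 = \left(\left(-18\right) \frac{1}{9} - \frac{75}{2}\right)^{2} + 259417 = \left(-2 - \frac{75}{2}\right)^{2} + 259417 = \left(- \frac{79}{2}\right)^{2} + 259417 = \frac{6241}{4} + 259417 = \frac{1043909}{4}$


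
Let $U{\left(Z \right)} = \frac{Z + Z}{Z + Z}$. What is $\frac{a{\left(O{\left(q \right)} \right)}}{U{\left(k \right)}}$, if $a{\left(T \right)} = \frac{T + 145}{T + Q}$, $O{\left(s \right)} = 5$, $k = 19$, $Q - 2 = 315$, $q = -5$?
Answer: $\frac{75}{161} \approx 0.46584$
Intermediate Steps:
$Q = 317$ ($Q = 2 + 315 = 317$)
$a{\left(T \right)} = \frac{145 + T}{317 + T}$ ($a{\left(T \right)} = \frac{T + 145}{T + 317} = \frac{145 + T}{317 + T}$)
$U{\left(Z \right)} = 1$ ($U{\left(Z \right)} = \frac{2 Z}{2 Z} = 2 Z \frac{1}{2 Z} = 1$)
$\frac{a{\left(O{\left(q \right)} \right)}}{U{\left(k \right)}} = \frac{\frac{1}{317 + 5} \left(145 + 5\right)}{1} = \frac{1}{322} \cdot 150 \cdot 1 = \frac{75}{161} \cdot 1 = \frac{75}{161}$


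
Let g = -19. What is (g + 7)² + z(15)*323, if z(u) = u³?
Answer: 1090269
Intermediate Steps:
(g + 7)² + z(15)*323 = (-19 + 7)² + 15³*323 = (-12)² + 3375*323 = 144 + 1090125 = 1090269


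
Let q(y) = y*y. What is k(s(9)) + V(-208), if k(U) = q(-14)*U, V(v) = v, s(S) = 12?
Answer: 2144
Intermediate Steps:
q(y) = y**2
k(U) = 196*U (k(U) = (-14)**2*U = 196*U)
k(s(9)) + V(-208) = 196*12 - 208 = 2352 - 208 = 2144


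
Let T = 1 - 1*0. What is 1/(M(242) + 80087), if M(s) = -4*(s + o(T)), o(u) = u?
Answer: 1/79115 ≈ 1.2640e-5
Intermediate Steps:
T = 1 (T = 1 + 0 = 1)
M(s) = -4 - 4*s (M(s) = -4*(s + 1) = -4*(1 + s) = -4 - 4*s)
1/(M(242) + 80087) = 1/((-4 - 4*242) + 80087) = 1/((-4 - 968) + 80087) = 1/(-972 + 80087) = 1/79115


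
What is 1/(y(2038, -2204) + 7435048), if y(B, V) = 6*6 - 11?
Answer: 1/7435073 ≈ 1.3450e-7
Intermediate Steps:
y(B, V) = 25 (y(B, V) = 36 - 11 = 25)
1/(y(2038, -2204) + 7435048) = 1/(25 + 7435048) = 1/7435073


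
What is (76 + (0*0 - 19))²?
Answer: 3249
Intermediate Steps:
(76 + (0*0 - 19))² = (76 + (0 - 19))² = (76 - 19)² = 57² = 3249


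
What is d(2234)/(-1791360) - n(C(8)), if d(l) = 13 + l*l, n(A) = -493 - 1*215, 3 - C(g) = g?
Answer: 1263292111/1791360 ≈ 705.21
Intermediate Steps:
C(g) = 3 - g
n(A) = -708 (n(A) = -493 - 215 = -708)
d(l) = 13 + l**2
d(2234)/(-1791360) - n(C(8)) = (13 + 2234**2)/(-1791360) - 1*(-708) = (13 + 4990756)*(-1/1791360) + 708 = 4990769*(-1/1791360) + 708 = -4990769/1791360 + 708 = 1263292111/1791360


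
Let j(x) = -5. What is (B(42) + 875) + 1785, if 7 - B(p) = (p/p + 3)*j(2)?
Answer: 2687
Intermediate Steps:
B(p) = 27 (B(p) = 7 - (p/p + 3)*(-5) = 7 - (1 + 3)*(-5) = 7 - 4*(-5) = 7 - 1*(-20) = 7 + 20 = 27)
(B(42) + 875) + 1785 = (27 + 875) + 1785 = 902 + 1785 = 2687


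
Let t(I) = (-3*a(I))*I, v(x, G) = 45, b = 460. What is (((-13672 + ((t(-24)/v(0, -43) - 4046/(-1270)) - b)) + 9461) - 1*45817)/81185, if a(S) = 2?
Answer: -1282233/2062099 ≈ -0.62181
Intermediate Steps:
t(I) = -6*I (t(I) = (-3*2)*I = -6*I)
(((-13672 + ((t(-24)/v(0, -43) - 4046/(-1270)) - b)) + 9461) - 1*45817)/81185 = (((-13672 + ((-6*(-24)/45 - 4046/(-1270)) - 1*460)) + 9461) - 1*45817)/81185 = (((-13672 + ((144*(1/45) - 4046*(-1/1270)) - 460)) + 9461) - 45817)*(1/81185) = (((-13672 + ((16/5 + 2023/635) - 460)) + 9461) - 45817)*(1/81185) = (((-13672 + (811/127 - 460)) + 9461) - 45817)*(1/81185) = (((-13672 - 57609/127) + 9461) - 45817)*(1/81185) = ((-1793953/127 + 9461) - 45817)*(1/81185) = (-592406/127 - 45817)*(1/81185) = -6411165/127*1/81185 = -1282233/2062099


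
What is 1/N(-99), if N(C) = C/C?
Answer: 1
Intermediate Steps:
N(C) = 1
1/N(-99) = 1/1 = 1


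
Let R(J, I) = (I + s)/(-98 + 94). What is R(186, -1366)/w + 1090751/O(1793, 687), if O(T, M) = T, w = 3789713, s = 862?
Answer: 4133633470381/6794955409 ≈ 608.34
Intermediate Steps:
R(J, I) = -431/2 - I/4 (R(J, I) = (I + 862)/(-98 + 94) = (862 + I)/(-4) = (862 + I)*(-1/4) = -431/2 - I/4)
R(186, -1366)/w + 1090751/O(1793, 687) = (-431/2 - 1/4*(-1366))/3789713 + 1090751/1793 = (-431/2 + 683/2)*(1/3789713) + 1090751*(1/1793) = 126*(1/3789713) + 1090751/1793 = 126/3789713 + 1090751/1793 = 4133633470381/6794955409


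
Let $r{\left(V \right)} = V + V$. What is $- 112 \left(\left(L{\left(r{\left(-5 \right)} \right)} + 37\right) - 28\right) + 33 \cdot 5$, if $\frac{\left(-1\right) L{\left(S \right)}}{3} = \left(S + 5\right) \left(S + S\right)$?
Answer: $32757$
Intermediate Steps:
$r{\left(V \right)} = 2 V$
$L{\left(S \right)} = - 6 S \left(5 + S\right)$ ($L{\left(S \right)} = - 3 \left(S + 5\right) \left(S + S\right) = - 3 \left(5 + S\right) 2 S = - 3 \cdot 2 S \left(5 + S\right) = - 6 S \left(5 + S\right)$)
$- 112 \left(\left(L{\left(r{\left(-5 \right)} \right)} + 37\right) - 28\right) + 33 \cdot 5 = - 112 \left(\left(- 6 \cdot 2 \left(-5\right) \left(5 + 2 \left(-5\right)\right) + 37\right) - 28\right) + 33 \cdot 5 = - 112 \left(\left(\left(-6\right) \left(-10\right) \left(5 - 10\right) + 37\right) - 28\right) + 165 = - 112 \left(\left(\left(-6\right) \left(-10\right) \left(-5\right) + 37\right) - 28\right) + 165 = - 112 \left(\left(-300 + 37\right) - 28\right) + 165 = - 112 \left(-263 - 28\right) + 165 = \left(-112\right) \left(-291\right) + 165 = 32592 + 165 = 32757$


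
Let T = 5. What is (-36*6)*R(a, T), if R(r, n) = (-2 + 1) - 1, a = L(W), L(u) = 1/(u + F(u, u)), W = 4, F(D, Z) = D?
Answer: 432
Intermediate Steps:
L(u) = 1/(2*u) (L(u) = 1/(u + u) = 1/(2*u))
a = ⅛ (a = (½)/4 = (½)*(¼) = ⅛ ≈ 0.12500)
R(r, n) = -2 (R(r, n) = -1 - 1 = -2)
(-36*6)*R(a, T) = -36*6*(-2) = -216*(-2) = 432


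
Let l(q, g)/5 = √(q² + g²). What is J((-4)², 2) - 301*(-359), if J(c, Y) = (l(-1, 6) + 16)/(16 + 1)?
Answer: 1837019/17 + 5*√37/17 ≈ 1.0806e+5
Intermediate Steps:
l(q, g) = 5*√(g² + q²) (l(q, g) = 5*√(q² + g²) = 5*√(g² + q²))
J(c, Y) = 16/17 + 5*√37/17 (J(c, Y) = (5*√(6² + (-1)²) + 16)/(16 + 1) = (5*√(36 + 1) + 16)/17 = (5*√37 + 16)*(1/17) = (16 + 5*√37)*(1/17) = 16/17 + 5*√37/17)
J((-4)², 2) - 301*(-359) = (16/17 + 5*√37/17) - 301*(-359) = (16/17 + 5*√37/17) + 108059 = 1837019/17 + 5*√37/17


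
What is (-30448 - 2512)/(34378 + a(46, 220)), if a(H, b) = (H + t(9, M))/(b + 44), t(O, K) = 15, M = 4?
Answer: -8701440/9075853 ≈ -0.95875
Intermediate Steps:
a(H, b) = (15 + H)/(44 + b) (a(H, b) = (H + 15)/(b + 44) = (15 + H)/(44 + b))
(-30448 - 2512)/(34378 + a(46, 220)) = (-30448 - 2512)/(34378 + (15 + 46)/(44 + 220)) = -32960/(34378 + 61/264) = -32960/9075853/264 = -32960*264/9075853 = -8701440/9075853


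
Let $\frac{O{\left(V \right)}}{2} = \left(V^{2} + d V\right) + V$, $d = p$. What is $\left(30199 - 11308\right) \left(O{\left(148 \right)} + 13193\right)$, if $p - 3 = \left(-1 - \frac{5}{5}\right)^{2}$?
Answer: $1121539779$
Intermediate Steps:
$p = 7$ ($p = 3 + \left(-1 - \frac{5}{5}\right)^{2} = 3 + \left(-1 - 1\right)^{2} = 3 + \left(-2\right)^{2} = 3 + 4 = 7$)
$d = 7$
$O{\left(V \right)} = 2 V^{2} + 16 V$ ($O{\left(V \right)} = 2 \left(\left(V^{2} + 7 V\right) + V\right) = 2 \left(V^{2} + 8 V\right) = 2 V^{2} + 16 V$)
$\left(30199 - 11308\right) \left(O{\left(148 \right)} + 13193\right) = \left(30199 - 11308\right) \left(2 \cdot 148 \left(8 + 148\right) + 13193\right) = 18891 \left(2 \cdot 148 \cdot 156 + 13193\right) = 18891 \left(46176 + 13193\right) = 18891 \cdot 59369 = 1121539779$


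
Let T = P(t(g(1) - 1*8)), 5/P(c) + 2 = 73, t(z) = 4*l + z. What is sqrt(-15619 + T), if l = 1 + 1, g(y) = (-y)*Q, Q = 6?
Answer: 12*I*sqrt(546771)/71 ≈ 124.98*I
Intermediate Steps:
g(y) = -6*y (g(y) = -y*6 = -6*y)
l = 2
t(z) = 8 + z (t(z) = 4*2 + z = 8 + z)
P(c) = 5/71 (P(c) = 5/(-2 + 73) = 5/71)
T = 5/71 ≈ 0.070423
sqrt(-15619 + T) = sqrt(-15619 + 5/71) = sqrt(-1108944/71) = 12*I*sqrt(546771)/71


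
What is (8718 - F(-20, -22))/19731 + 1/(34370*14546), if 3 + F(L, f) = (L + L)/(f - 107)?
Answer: 562423776718679/1272512104759980 ≈ 0.44198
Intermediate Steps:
F(L, f) = -3 + 2*L/(-107 + f) (F(L, f) = -3 + (L + L)/(f - 107) = -3 + (2*L)/(-107 + f) = -3 + 2*L/(-107 + f))
(8718 - F(-20, -22))/19731 + 1/(34370*14546) = (8718 - (321 - 3*(-22) + 2*(-20))/(-107 - 22))/19731 + 1/(34370*14546) = (8718 - (321 + 66 - 40)/(-129))*(1/19731) + (1/34370)*(1/14546) = (8718 - (-1)*347/129)*(1/19731) + 1/499946020 = (8718 - 1*(-347/129))*(1/19731) + 1/499946020 = (8718 + 347/129)*(1/19731) + 1/499946020 = (1124969/129)*(1/19731) + 1/499946020 = 1124969/2545299 + 1/499946020 = 562423776718679/1272512104759980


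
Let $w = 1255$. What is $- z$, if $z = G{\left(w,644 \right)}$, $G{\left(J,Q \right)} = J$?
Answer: $-1255$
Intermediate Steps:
$z = 1255$
$- z = \left(-1\right) 1255 = -1255$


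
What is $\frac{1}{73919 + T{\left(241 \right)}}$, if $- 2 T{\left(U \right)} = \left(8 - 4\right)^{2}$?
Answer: $\frac{1}{73911} \approx 1.353 \cdot 10^{-5}$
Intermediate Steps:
$T{\left(U \right)} = -8$ ($T{\left(U \right)} = - \frac{\left(8 - 4\right)^{2}}{2} = - \frac{4^{2}}{2} = \left(- \frac{1}{2}\right) 16 = -8$)
$\frac{1}{73919 + T{\left(241 \right)}} = \frac{1}{73919 - 8} = \frac{1}{73911}$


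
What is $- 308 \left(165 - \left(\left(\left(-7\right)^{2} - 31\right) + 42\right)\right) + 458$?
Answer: $-31882$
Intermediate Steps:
$- 308 \left(165 - \left(\left(\left(-7\right)^{2} - 31\right) + 42\right)\right) + 458 = - 308 \left(165 - \left(\left(49 - 31\right) + 42\right)\right) + 458 = - 308 \left(165 - \left(18 + 42\right)\right) + 458 = - 308 \left(165 - 60\right) + 458 = \left(-308\right) 105 + 458 = -32340 + 458 = -31882$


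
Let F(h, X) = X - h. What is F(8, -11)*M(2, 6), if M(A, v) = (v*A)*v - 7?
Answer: -1235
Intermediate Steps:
M(A, v) = -7 + A*v² (M(A, v) = (A*v)*v - 7 = A*v² - 7 = -7 + A*v²)
F(8, -11)*M(2, 6) = (-11 - 1*8)*(-7 + 2*6²) = (-11 - 8)*(-7 + 2*36) = -19*(-7 + 72) = -19*65 = -1235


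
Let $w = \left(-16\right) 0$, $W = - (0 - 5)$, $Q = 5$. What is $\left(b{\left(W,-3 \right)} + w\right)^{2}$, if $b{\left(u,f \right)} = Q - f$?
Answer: $64$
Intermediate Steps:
$W = 5$ ($W = \left(-1\right) \left(-5\right) = 5$)
$b{\left(u,f \right)} = 5 - f$
$w = 0$
$\left(b{\left(W,-3 \right)} + w\right)^{2} = \left(\left(5 - -3\right) + 0\right)^{2} = \left(\left(5 + 3\right) + 0\right)^{2} = \left(8 + 0\right)^{2} = 8^{2} = 64$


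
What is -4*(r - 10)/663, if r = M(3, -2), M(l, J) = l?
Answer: 28/663 ≈ 0.042232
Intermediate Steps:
r = 3
-4*(r - 10)/663 = -4*(3 - 10)/663 = -4*(-7)*(1/663) = 28*(1/663) = 28/663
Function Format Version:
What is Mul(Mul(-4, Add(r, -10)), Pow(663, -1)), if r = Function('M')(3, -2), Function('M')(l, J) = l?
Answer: Rational(28, 663) ≈ 0.042232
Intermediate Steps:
r = 3
Mul(Mul(-4, Add(r, -10)), Pow(663, -1)) = Mul(Mul(-4, Add(3, -10)), Pow(663, -1)) = Mul(Mul(-4, -7), Rational(1, 663)) = Mul(28, Rational(1, 663)) = Rational(28, 663)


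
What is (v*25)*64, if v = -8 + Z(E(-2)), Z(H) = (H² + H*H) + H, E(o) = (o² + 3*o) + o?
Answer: 32000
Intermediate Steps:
E(o) = o² + 4*o
Z(H) = H + 2*H² (Z(H) = (H² + H²) + H = 2*H² + H = H + 2*H²)
v = 20 (v = -8 + (-2*(4 - 2))*(1 + 2*(-2*(4 - 2))) = -8 + (-2*2)*(1 + 2*(-2*2)) = -8 - 4*(1 + 2*(-4)) = -8 - 4*(1 - 8) = -8 - 4*(-7) = -8 + 28 = 20)
(v*25)*64 = (20*25)*64 = 500*64 = 32000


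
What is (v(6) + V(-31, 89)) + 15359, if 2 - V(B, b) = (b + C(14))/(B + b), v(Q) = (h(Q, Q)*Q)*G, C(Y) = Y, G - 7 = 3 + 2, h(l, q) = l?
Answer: 915891/58 ≈ 15791.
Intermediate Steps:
G = 12 (G = 7 + (3 + 2) = 7 + 5 = 12)
v(Q) = 12*Q**2 (v(Q) = (Q*Q)*12 = Q**2*12 = 12*Q**2)
V(B, b) = 2 - (14 + b)/(B + b) (V(B, b) = 2 - (b + 14)/(B + b) = 2 - (14 + b)/(B + b))
(v(6) + V(-31, 89)) + 15359 = (12*6**2 + (-14 + 89 + 2*(-31))/(-31 + 89)) + 15359 = (12*36 + (-14 + 89 - 62)/58) + 15359 = (432 + (1/58)*13) + 15359 = (432 + 13/58) + 15359 = 25069/58 + 15359 = 915891/58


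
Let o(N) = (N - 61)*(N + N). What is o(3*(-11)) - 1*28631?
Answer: -22427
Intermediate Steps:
o(N) = 2*N*(-61 + N) (o(N) = (-61 + N)*(2*N) = 2*N*(-61 + N))
o(3*(-11)) - 1*28631 = 2*(3*(-11))*(-61 + 3*(-11)) - 1*28631 = 2*(-33)*(-61 - 33) - 28631 = 2*(-33)*(-94) - 28631 = 6204 - 28631 = -22427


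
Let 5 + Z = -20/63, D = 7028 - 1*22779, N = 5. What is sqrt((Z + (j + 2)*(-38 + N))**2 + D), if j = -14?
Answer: 5*sqrt(21731362)/63 ≈ 369.98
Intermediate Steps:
D = -15751 (D = 7028 - 22779 = -15751)
Z = -335/63 (Z = -5 - 20/63 = -335/63 ≈ -5.3175)
sqrt((Z + (j + 2)*(-38 + N))**2 + D) = sqrt((-335/63 + (-14 + 2)*(-38 + 5))**2 - 15751) = sqrt((-335/63 - 12*(-33))**2 - 15751) = sqrt((-335/63 + 396)**2 - 15751) = sqrt((24613/63)**2 - 15751) = sqrt(605799769/3969 - 15751) = sqrt(543284050/3969) = 5*sqrt(21731362)/63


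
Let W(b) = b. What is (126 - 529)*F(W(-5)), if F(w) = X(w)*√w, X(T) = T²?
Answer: -10075*I*√5 ≈ -22528.0*I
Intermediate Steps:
F(w) = w^(5/2) (F(w) = w²*√w = w^(5/2))
(126 - 529)*F(W(-5)) = (126 - 529)*(-5)^(5/2) = -10075*I*√5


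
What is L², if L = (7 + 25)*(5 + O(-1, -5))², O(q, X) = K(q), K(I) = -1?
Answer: 262144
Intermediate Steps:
O(q, X) = -1
L = 512 (L = (7 + 25)*(5 - 1)² = 32*4² = 32*16 = 512)
L² = 512² = 262144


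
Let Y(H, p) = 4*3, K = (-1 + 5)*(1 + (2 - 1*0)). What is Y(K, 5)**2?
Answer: 144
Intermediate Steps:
K = 12 (K = 4*(1 + (2 + 0)) = 4*(1 + 2) = 4*3 = 12)
Y(H, p) = 12
Y(K, 5)**2 = 12**2 = 144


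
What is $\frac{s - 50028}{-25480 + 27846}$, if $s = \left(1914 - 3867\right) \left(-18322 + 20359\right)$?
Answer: $- \frac{4028289}{2366} \approx -1702.6$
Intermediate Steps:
$s = -3978261$ ($s = \left(-1953\right) 2037 = -3978261$)
$\frac{s - 50028}{-25480 + 27846} = \frac{-3978261 - 50028}{-25480 + 27846} = - \frac{4028289}{2366}$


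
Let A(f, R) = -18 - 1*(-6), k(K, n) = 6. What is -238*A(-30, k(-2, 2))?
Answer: 2856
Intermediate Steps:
A(f, R) = -12 (A(f, R) = -18 + 6 = -12)
-238*A(-30, k(-2, 2)) = -238*(-12) = 2856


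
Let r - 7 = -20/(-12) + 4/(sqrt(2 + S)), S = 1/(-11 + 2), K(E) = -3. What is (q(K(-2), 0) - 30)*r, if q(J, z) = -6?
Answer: -312 - 432*sqrt(17)/17 ≈ -416.78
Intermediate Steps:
S = -1/9 (S = 1/(-9) = -1/9 ≈ -0.11111)
r = 26/3 + 12*sqrt(17)/17 (r = 7 + (-20/(-12) + 4/(sqrt(2 - 1/9))) = 7 + (-20*(-1/12) + 4/(sqrt(17/9))) = 7 + (5/3 + 4/((sqrt(17)/3))) = 7 + (5/3 + 4*(3*sqrt(17)/17)) = 7 + (5/3 + 12*sqrt(17)/17) = 26/3 + 12*sqrt(17)/17 ≈ 11.577)
(q(K(-2), 0) - 30)*r = (-6 - 30)*(26/3 + 12*sqrt(17)/17) = -36*(26/3 + 12*sqrt(17)/17) = -312 - 432*sqrt(17)/17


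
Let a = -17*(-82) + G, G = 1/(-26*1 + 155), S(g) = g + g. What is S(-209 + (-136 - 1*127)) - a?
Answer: -301603/129 ≈ -2338.0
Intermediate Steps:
S(g) = 2*g
G = 1/129 (G = 1/(-26 + 155) = 1/129 ≈ 0.0077519)
a = 179827/129 (a = -17*(-82) + 1/129 = 1394 + 1/129 = 179827/129 ≈ 1394.0)
S(-209 + (-136 - 1*127)) - a = 2*(-209 + (-136 - 1*127)) - 1*179827/129 = 2*(-209 + (-136 - 127)) - 179827/129 = 2*(-209 - 263) - 179827/129 = 2*(-472) - 179827/129 = -944 - 179827/129 = -301603/129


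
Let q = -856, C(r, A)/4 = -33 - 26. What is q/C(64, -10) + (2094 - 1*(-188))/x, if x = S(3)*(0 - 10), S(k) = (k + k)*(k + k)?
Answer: -28799/10620 ≈ -2.7118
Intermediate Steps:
C(r, A) = -236 (C(r, A) = 4*(-33 - 26) = 4*(-59) = -236)
S(k) = 4*k² (S(k) = (2*k)*(2*k) = 4*k²)
x = -360 (x = (4*3²)*(0 - 10) = (4*9)*(-10) = 36*(-10) = -360)
q/C(64, -10) + (2094 - 1*(-188))/x = -856/(-236) + (2094 - 1*(-188))/(-360) = -856*(-1/236) + (2094 + 188)*(-1/360) = 214/59 + 2282*(-1/360) = 214/59 - 1141/180 = -28799/10620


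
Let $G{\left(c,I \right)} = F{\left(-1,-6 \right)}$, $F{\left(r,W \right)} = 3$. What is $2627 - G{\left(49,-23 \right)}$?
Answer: $2624$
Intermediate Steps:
$G{\left(c,I \right)} = 3$
$2627 - G{\left(49,-23 \right)} = 2627 - 3 = 2624$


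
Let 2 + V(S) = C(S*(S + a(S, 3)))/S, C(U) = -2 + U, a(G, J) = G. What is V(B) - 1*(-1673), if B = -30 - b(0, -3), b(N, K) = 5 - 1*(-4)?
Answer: 62129/39 ≈ 1593.1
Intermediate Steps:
b(N, K) = 9 (b(N, K) = 5 + 4 = 9)
B = -39 (B = -30 - 1*9 = -30 - 9 = -39)
V(S) = -2 + (-2 + 2*S**2)/S (V(S) = -2 + (-2 + S*(S + S))/S = -2 + (-2 + S*(2*S))/S = -2 + (-2 + 2*S**2)/S)
V(B) - 1*(-1673) = (-2 - 2/(-39) + 2*(-39)) - 1*(-1673) = (-2 - 2*(-1/39) - 78) + 1673 = (-2 + 2/39 - 78) + 1673 = -3118/39 + 1673 = 62129/39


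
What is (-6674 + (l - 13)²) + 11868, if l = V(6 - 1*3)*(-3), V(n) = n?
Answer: 5678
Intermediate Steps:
l = -9 (l = (6 - 1*3)*(-3) = (6 - 3)*(-3) = 3*(-3) = -9)
(-6674 + (l - 13)²) + 11868 = (-6674 + (-9 - 13)²) + 11868 = (-6674 + (-22)²) + 11868 = (-6674 + 484) + 11868 = -6190 + 11868 = 5678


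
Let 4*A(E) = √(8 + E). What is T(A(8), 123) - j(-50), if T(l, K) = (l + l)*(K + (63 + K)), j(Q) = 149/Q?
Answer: 31049/50 ≈ 620.98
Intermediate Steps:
A(E) = √(8 + E)/4
T(l, K) = 2*l*(63 + 2*K) (T(l, K) = (2*l)*(63 + 2*K) = 2*l*(63 + 2*K))
T(A(8), 123) - j(-50) = 2*(√(8 + 8)/4)*(63 + 2*123) - 149/(-50) = 2*(√16/4)*(63 + 246) - 149*(-1)/50 = 2*((¼)*4)*309 - 1*(-149/50) = 2*1*309 + 149/50 = 618 + 149/50 = 31049/50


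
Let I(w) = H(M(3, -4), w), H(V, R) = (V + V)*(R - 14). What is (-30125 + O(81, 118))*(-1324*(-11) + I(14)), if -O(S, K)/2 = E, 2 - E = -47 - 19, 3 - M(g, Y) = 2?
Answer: -440721204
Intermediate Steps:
M(g, Y) = 1 (M(g, Y) = 3 - 1*2 = 3 - 2 = 1)
H(V, R) = 2*V*(-14 + R) (H(V, R) = (2*V)*(-14 + R) = 2*V*(-14 + R))
I(w) = -28 + 2*w (I(w) = 2*1*(-14 + w) = -28 + 2*w)
E = 68 (E = 2 - (-47 - 19) = 2 - 1*(-66) = 2 + 66 = 68)
O(S, K) = -136 (O(S, K) = -2*68 = -136)
(-30125 + O(81, 118))*(-1324*(-11) + I(14)) = (-30125 - 136)*(-1324*(-11) + (-28 + 2*14)) = -30261*(14564 + (-28 + 28)) = -30261*(14564 + 0) = -30261*14564 = -440721204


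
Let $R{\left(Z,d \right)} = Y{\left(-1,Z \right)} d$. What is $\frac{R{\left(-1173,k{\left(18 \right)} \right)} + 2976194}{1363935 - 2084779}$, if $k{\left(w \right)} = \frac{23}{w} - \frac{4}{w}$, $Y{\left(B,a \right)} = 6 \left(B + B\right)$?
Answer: $- \frac{2232136}{540633} \approx -4.1287$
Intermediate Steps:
$Y{\left(B,a \right)} = 12 B$ ($Y{\left(B,a \right)} = 6 \cdot 2 B = 12 B$)
$k{\left(w \right)} = \frac{19}{w}$
$R{\left(Z,d \right)} = - 12 d$ ($R{\left(Z,d \right)} = 12 \left(-1\right) d = - 12 d$)
$\frac{R{\left(-1173,k{\left(18 \right)} \right)} + 2976194}{1363935 - 2084779} = \frac{- 12 \cdot \frac{19}{18} + 2976194}{1363935 - 2084779} = \frac{- 12 \cdot 19 \cdot \frac{1}{18} + 2976194}{-720844} = \left(\left(-12\right) \frac{19}{18} + 2976194\right) \left(- \frac{1}{720844}\right) = \left(- \frac{38}{3} + 2976194\right) \left(- \frac{1}{720844}\right) = \frac{8928544}{3} \left(- \frac{1}{720844}\right) = - \frac{2232136}{540633}$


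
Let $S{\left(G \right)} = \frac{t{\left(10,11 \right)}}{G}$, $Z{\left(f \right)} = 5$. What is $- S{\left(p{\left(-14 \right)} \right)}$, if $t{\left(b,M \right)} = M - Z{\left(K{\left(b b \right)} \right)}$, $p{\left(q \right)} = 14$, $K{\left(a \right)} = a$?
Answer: $- \frac{3}{7} \approx -0.42857$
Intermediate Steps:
$t{\left(b,M \right)} = -5 + M$ ($t{\left(b,M \right)} = M - 5 = -5 + M$)
$S{\left(G \right)} = \frac{6}{G}$ ($S{\left(G \right)} = \frac{-5 + 11}{G} = \frac{6}{G}$)
$- S{\left(p{\left(-14 \right)} \right)} = - \frac{6}{14} = \left(-1\right) \frac{3}{7} = - \frac{3}{7}$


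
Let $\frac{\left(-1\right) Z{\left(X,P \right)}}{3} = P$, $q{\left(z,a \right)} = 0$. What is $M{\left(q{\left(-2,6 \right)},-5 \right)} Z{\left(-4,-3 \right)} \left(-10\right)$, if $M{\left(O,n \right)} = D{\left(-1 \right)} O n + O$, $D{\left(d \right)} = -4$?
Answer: $0$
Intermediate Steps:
$Z{\left(X,P \right)} = - 3 P$
$M{\left(O,n \right)} = O - 4 O n$ ($M{\left(O,n \right)} = - 4 O n + O = O - 4 O n$)
$M{\left(q{\left(-2,6 \right)},-5 \right)} Z{\left(-4,-3 \right)} \left(-10\right) = 0 \left(1 - -20\right) \left(\left(-3\right) \left(-3\right)\right) \left(-10\right) = 0 \left(1 + 20\right) 9 \left(-10\right) = 0 \cdot 21 \cdot 9 \left(-10\right) = 0 \cdot 9 \left(-10\right) = 0 \left(-10\right) = 0$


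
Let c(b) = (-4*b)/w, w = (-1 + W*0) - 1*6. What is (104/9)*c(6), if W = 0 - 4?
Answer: 832/21 ≈ 39.619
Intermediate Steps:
W = -4
w = -7 (w = (-1 - 4*0) - 1*6 = (-1 + 0) - 6 = -1 - 6 = -7)
c(b) = 4*b/7 (c(b) = -4*b/(-7) = -4*b*(-⅐) = 4*b/7)
(104/9)*c(6) = (104/9)*((4/7)*6) = (104*(⅑))*(24/7) = (104/9)*(24/7) = 832/21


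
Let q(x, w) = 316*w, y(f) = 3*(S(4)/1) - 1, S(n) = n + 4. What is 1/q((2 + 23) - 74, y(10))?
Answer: 1/7268 ≈ 0.00013759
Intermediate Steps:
S(n) = 4 + n
y(f) = 23 (y(f) = 3*((4 + 4)/1) - 1 = 3*(8*1) - 1 = 3*8 - 1 = 24 - 1 = 23)
1/q((2 + 23) - 74, y(10)) = 1/(316*23) = 1/7268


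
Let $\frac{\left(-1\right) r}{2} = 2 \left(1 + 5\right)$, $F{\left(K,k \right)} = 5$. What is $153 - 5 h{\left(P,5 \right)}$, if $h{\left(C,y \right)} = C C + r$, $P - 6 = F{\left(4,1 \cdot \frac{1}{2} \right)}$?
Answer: $-332$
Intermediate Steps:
$r = -24$ ($r = - 2 \cdot 2 \left(1 + 5\right) = - 2 \cdot 2 \cdot 6 = \left(-2\right) 12 = -24$)
$P = 11$ ($P = 6 + 5 = 11$)
$h{\left(C,y \right)} = -24 + C^{2}$ ($h{\left(C,y \right)} = C C - 24 = C^{2} - 24 = -24 + C^{2}$)
$153 - 5 h{\left(P,5 \right)} = 153 - 5 \left(-24 + 11^{2}\right) = 153 - 5 \left(-24 + 121\right) = 153 - 485 = -332$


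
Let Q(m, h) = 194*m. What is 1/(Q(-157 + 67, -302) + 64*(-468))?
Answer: -1/47412 ≈ -2.1092e-5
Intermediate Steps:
1/(Q(-157 + 67, -302) + 64*(-468)) = 1/(194*(-157 + 67) + 64*(-468)) = 1/(194*(-90) - 29952) = 1/(-17460 - 29952) = 1/(-47412) = -1/47412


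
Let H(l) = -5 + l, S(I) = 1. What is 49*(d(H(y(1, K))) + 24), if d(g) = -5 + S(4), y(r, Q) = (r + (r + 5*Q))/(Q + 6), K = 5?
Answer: 980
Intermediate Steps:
y(r, Q) = (2*r + 5*Q)/(6 + Q)
d(g) = -4 (d(g) = -5 + 1 = -4)
49*(d(H(y(1, K))) + 24) = 49*(-4 + 24) = 49*20 = 980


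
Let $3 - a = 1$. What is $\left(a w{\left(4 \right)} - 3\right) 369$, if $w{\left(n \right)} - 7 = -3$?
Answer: $1845$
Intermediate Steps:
$a = 2$ ($a = 3 - 1 = 2$)
$w{\left(n \right)} = 4$ ($w{\left(n \right)} = 7 - 3 = 4$)
$\left(a w{\left(4 \right)} - 3\right) 369 = \left(2 \cdot 4 - 3\right) 369 = \left(8 - 3\right) 369 = 5 \cdot 369 = 1845$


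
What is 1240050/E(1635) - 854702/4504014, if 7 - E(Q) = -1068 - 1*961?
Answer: 1395865596857/2292543126 ≈ 608.87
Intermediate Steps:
E(Q) = 2036 (E(Q) = 7 - (-1068 - 1*961) = 7 - (-1068 - 961) = 7 - 1*(-2029) = 7 + 2029 = 2036)
1240050/E(1635) - 854702/4504014 = 1240050/2036 - 854702/4504014 = 1240050*(1/2036) - 854702*1/4504014 = 620025/1018 - 427351/2252007 = 1395865596857/2292543126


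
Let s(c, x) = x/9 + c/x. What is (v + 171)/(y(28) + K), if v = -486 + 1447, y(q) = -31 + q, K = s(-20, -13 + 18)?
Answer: -5094/29 ≈ -175.66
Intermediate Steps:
s(c, x) = x/9 + c/x (s(c, x) = x*(⅑) + c/x = x/9 + c/x)
K = -31/9 (K = (-13 + 18)/9 - 20/(-13 + 18) = (⅑)*5 - 20/5 = 5/9 - 20*⅕ = 5/9 - 4 = -31/9 ≈ -3.4444)
v = 961
(v + 171)/(y(28) + K) = (961 + 171)/((-31 + 28) - 31/9) = 1132/(-3 - 31/9) = 1132/(-58/9) = 1132*(-9/58) = -5094/29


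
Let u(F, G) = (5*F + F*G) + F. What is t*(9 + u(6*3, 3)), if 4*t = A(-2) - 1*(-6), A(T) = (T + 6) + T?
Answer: 342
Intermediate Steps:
A(T) = 6 + 2*T (A(T) = (6 + T) + T = 6 + 2*T)
u(F, G) = 6*F + F*G
t = 2 (t = ((6 + 2*(-2)) - 1*(-6))/4 = ((6 - 4) + 6)/4 = (2 + 6)/4 = (1/4)*8 = 2)
t*(9 + u(6*3, 3)) = 2*(9 + (6*3)*(6 + 3)) = 2*(9 + 18*9) = 2*(9 + 162) = 2*171 = 342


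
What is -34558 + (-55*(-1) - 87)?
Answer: -34590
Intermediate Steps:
-34558 + (-55*(-1) - 87) = -34558 + (55 - 87) = -34558 - 32 = -34590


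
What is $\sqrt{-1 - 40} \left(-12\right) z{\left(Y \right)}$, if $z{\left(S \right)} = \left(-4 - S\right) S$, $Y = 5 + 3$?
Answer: $1152 i \sqrt{41} \approx 7376.4 i$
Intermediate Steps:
$Y = 8$
$z{\left(S \right)} = S \left(-4 - S\right)$
$\sqrt{-1 - 40} \left(-12\right) z{\left(Y \right)} = \sqrt{-1 - 40} \left(-12\right) \left(\left(-1\right) 8 \left(4 + 8\right)\right) = \sqrt{-41} \left(-12\right) \left(\left(-1\right) 8 \cdot 12\right) = i \sqrt{41} \left(-12\right) \left(-96\right) = - 12 i \sqrt{41} \left(-96\right) = 1152 i \sqrt{41}$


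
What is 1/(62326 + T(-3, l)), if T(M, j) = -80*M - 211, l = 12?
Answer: 1/62355 ≈ 1.6037e-5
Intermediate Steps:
T(M, j) = -211 - 80*M
1/(62326 + T(-3, l)) = 1/(62326 + (-211 - 80*(-3))) = 1/(62326 + (-211 + 240)) = 1/(62326 + 29) = 1/62355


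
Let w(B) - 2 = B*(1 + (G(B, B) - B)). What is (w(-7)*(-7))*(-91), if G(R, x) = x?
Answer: -3185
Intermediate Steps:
w(B) = 2 + B (w(B) = 2 + B*(1 + (B - B)) = 2 + B*(1 + 0) = 2 + B*1 = 2 + B)
(w(-7)*(-7))*(-91) = ((2 - 7)*(-7))*(-91) = -5*(-7)*(-91) = 35*(-91) = -3185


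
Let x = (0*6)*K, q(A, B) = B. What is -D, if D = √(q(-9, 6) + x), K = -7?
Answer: -√6 ≈ -2.4495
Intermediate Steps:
x = 0 (x = (0*6)*(-7) = 0*(-7) = 0)
D = √6 (D = √(6 + 0) = √6 ≈ 2.4495)
-D = -√6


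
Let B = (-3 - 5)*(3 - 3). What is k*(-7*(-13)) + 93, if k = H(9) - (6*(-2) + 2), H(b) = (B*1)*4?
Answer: 1003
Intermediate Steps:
B = 0 (B = -8*0 = 0)
H(b) = 0 (H(b) = (0*1)*4 = 0*4 = 0)
k = 10 (k = 0 - (6*(-2) + 2) = 0 - (-12 + 2) = 0 - 1*(-10) = 0 + 10 = 10)
k*(-7*(-13)) + 93 = 10*(-7*(-13)) + 93 = 10*91 + 93 = 910 + 93 = 1003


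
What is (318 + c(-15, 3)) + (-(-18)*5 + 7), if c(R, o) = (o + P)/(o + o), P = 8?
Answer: 2501/6 ≈ 416.83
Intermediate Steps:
c(R, o) = (8 + o)/(2*o) (c(R, o) = (o + 8)/(o + o) = (8 + o)/((2*o)) = (8 + o)*(1/(2*o)) = (8 + o)/(2*o))
(318 + c(-15, 3)) + (-(-18)*5 + 7) = (318 + (½)*(8 + 3)/3) + (-(-18)*5 + 7) = (318 + (½)*(⅓)*11) + (-6*(-15) + 7) = (318 + 11/6) + (90 + 7) = 1919/6 + 97 = 2501/6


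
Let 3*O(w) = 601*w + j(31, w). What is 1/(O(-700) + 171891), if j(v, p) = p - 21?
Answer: 3/94252 ≈ 3.1830e-5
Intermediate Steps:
j(v, p) = -21 + p
O(w) = -7 + 602*w/3 (O(w) = (601*w + (-21 + w))/3 = (-21 + 602*w)/3 = -7 + 602*w/3)
1/(O(-700) + 171891) = 1/((-7 + (602/3)*(-700)) + 171891) = 1/((-7 - 421400/3) + 171891) = 1/(-421421/3 + 171891) = 1/(94252/3) = 3/94252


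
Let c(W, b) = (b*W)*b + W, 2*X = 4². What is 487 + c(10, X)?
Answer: 1137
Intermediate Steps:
X = 8 (X = (½)*4² = (½)*16 = 8)
c(W, b) = W + W*b² (c(W, b) = (W*b)*b + W = W*b² + W = W + W*b²)
487 + c(10, X) = 487 + 10*(1 + 8²) = 487 + 10*(1 + 64) = 487 + 10*65 = 487 + 650 = 1137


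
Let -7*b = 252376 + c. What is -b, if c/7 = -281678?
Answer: -1719370/7 ≈ -2.4562e+5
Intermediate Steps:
c = -1971746 (c = 7*(-281678) = -1971746)
b = 1719370/7 (b = -(252376 - 1971746)/7 = -⅐*(-1719370) = 1719370/7 ≈ 2.4562e+5)
-b = -1*1719370/7 = -1719370/7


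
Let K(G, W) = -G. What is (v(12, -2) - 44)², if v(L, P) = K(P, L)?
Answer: 1764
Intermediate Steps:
v(L, P) = -P
(v(12, -2) - 44)² = (-1*(-2) - 44)² = (2 - 44)² = (-42)² = 1764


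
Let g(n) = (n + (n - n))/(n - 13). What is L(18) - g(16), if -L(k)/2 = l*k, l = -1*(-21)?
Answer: -2284/3 ≈ -761.33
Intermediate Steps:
l = 21
g(n) = n/(-13 + n) (g(n) = (n + 0)/(-13 + n) = n/(-13 + n))
L(k) = -42*k
L(18) - g(16) = -42*18 - 16/(-13 + 16) = -756 - 16/3 = -2284/3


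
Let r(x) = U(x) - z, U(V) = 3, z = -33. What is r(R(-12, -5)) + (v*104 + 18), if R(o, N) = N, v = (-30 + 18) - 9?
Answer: -2130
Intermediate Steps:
v = -21 (v = -12 - 9 = -21)
r(x) = 36 (r(x) = 3 - 1*(-33) = 3 + 33 = 36)
r(R(-12, -5)) + (v*104 + 18) = 36 + (-21*104 + 18) = 36 + (-2184 + 18) = 36 - 2166 = -2130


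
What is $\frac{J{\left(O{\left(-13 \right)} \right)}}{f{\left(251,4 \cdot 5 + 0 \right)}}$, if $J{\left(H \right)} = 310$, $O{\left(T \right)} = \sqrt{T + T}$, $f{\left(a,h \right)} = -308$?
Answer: $- \frac{155}{154} \approx -1.0065$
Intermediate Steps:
$O{\left(T \right)} = \sqrt{2} \sqrt{T}$ ($O{\left(T \right)} = \sqrt{2 T} = \sqrt{2} \sqrt{T}$)
$\frac{J{\left(O{\left(-13 \right)} \right)}}{f{\left(251,4 \cdot 5 + 0 \right)}} = \frac{310}{-308} = 310 \left(- \frac{1}{308}\right) = - \frac{155}{154}$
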